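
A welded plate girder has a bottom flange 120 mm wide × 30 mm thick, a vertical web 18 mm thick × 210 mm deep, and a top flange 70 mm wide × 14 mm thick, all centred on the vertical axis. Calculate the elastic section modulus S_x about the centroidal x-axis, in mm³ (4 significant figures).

S_x ≈ 4.182 × 10⁵ mm³

Split into non-overlapping primitives; take the origin at the lower-left of the bounding box.
Bottom plate: 120 × 30, A = 3 600 mm², y = 15 mm, Ī = 270 000 mm⁴.
Web plate: 18 × 210, A = 3 780 mm², y = 135 mm, Ī = 13 891 500 mm⁴.
Top plate: 70 × 14, A = 980 mm², y = 247 mm, Ī = 16006.7 mm⁴.
Centroid: ȳ = ΣA·y / ΣA = 96.4545 mm.
Transfer each piece to the centroidal x-axis using Ī + A·d² with d = y − 96.4545:
  bottom plate: d = -81.4545 mm → contributes +24 155 435 mm⁴
  web plate: d = 38.5455 mm → contributes +19 507 643 mm⁴
  top plate: d = 150.545 mm → contributes +22 226 662 mm⁴
Total I = 65 889 739 mm⁴.
Extreme fibre distance c = 157.545 mm; S = I/c = 418 227 mm³.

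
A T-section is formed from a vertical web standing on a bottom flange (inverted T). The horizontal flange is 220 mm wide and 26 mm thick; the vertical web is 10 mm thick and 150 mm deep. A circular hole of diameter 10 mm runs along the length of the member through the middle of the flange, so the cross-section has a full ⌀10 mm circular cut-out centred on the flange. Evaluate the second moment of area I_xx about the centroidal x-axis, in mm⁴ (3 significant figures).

Decompose the section into non-overlapping parts with the origin at the bottom-left of its bounding rectangle.
Flange: 220 × 26, A = 5 720 mm², y = 13 mm, Ī = 322 227 mm⁴.
Web: 10 × 150, A = 1 500 mm², y = 101 mm, Ī = 2 812 500 mm⁴.
Hole (subtracted): ⌀10, A = 78.54 mm², y = 13 mm, Ī = 490.87 mm⁴.
Centroid: ȳ = ΣA·y / ΣA = 31.484 mm.
Transfer each piece to the centroidal x-axis using Ī + A·d² with d = y − 31.484:
  flange: d = -18.484 mm → contributes +2 276 430 mm⁴
  web: d = 69.516 mm → contributes +10 061 292 mm⁴
  hole: d = -18.484 mm → contributes −27 324 mm⁴
Total I = 12 310 399 mm⁴.

I_xx ≈ 1.23 × 10⁷ mm⁴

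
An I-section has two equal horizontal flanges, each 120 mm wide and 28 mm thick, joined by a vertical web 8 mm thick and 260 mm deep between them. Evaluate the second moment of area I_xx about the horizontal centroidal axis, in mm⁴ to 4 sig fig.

Split into non-overlapping primitives; take the origin at the lower-left of the bounding box.
Bottom flange: 120 × 28, A = 3 360 mm², y = 14 mm, Ī = 219 520 mm⁴.
Web: 8 × 260, A = 2 080 mm², y = 158 mm, Ī = 11 717 333 mm⁴.
Top flange: 120 × 28, A = 3 360 mm², y = 302 mm, Ī = 219 520 mm⁴.
By symmetry the centroid is at mid-height, ȳ = 158 mm.
Transfer each piece to the horizontal centroidal axis using Ī + A·d² with d = y − 158:
  bottom flange: d = -144 mm → contributes +69 892 480 mm⁴
  web: d = 0 mm → contributes +11 717 333 mm⁴
  top flange: d = 144 mm → contributes +69 892 480 mm⁴
Total I = 151 502 293 mm⁴.

I_xx ≈ 1.515 × 10⁸ mm⁴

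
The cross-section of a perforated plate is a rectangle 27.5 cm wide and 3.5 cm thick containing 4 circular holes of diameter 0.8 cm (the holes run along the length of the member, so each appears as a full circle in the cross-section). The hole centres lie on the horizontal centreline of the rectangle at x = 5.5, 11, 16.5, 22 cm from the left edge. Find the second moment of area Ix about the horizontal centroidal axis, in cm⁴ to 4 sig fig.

Ix ≈ 98.17 cm⁴

Break the section into simple shapes (no overlaps), measuring from the bottom-left corner of the bounding box.
Plate: 27.5 × 3.5, A = 96.25 cm², y = 1.75 cm, Ī = 98.2552 cm⁴.
Hole 1 (subtracted): ⌀0.8, A = 0.502655 cm², y = 1.75 cm, Ī = 0.0201062 cm⁴.
Hole 2 (subtracted): ⌀0.8, A = 0.502655 cm², y = 1.75 cm, Ī = 0.0201062 cm⁴.
Hole 3 (subtracted): ⌀0.8, A = 0.502655 cm², y = 1.75 cm, Ī = 0.0201062 cm⁴.
Hole 4 (subtracted): ⌀0.8, A = 0.502655 cm², y = 1.75 cm, Ī = 0.0201062 cm⁴.
By symmetry the centroid is at mid-height, ȳ = 1.75 cm.
All pieces are centred on the horizontal centroidal axis, so I = ΣĪ (holes subtracted) = 98.1748 cm⁴.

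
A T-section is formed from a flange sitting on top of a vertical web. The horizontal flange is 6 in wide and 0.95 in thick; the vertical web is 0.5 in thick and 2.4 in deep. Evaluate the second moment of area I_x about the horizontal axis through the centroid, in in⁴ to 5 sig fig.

Decompose the section into non-overlapping parts with the origin at the bottom-left of its bounding rectangle.
Flange: 6 × 0.95, A = 5.7 in², y = 2.875 in, Ī = 0.4286875 in⁴.
Web: 0.5 × 2.4, A = 1.2 in², y = 1.2 in, Ī = 0.576 in⁴.
Centroid: ȳ = ΣA·y / ΣA = 2.583696 in.
Transfer each piece to the horizontal axis through the centroid using Ī + A·d² with d = y − 2.583696:
  flange: d = 0.2913043 in → contributes +0.9123794 in⁴
  web: d = -1.383696 in → contributes +2.873536 in⁴
Total I = 3.785916 in⁴.

I_x ≈ 3.7859 in⁴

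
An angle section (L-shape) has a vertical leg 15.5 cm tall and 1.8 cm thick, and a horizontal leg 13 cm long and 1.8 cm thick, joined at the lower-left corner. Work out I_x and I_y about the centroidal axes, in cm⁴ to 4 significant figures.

Decompose the section into non-overlapping parts with the origin at the bottom-left of its bounding rectangle.
Vertical leg: 1.8 × 15.5, A = 27.9 cm², y = 7.75 cm, Ī = 558.581 cm⁴.
Horizontal leg (remainder): 11.2 × 1.8, A = 20.16 cm², y = 0.9 cm, Ī = 5.4432 cm⁴.
Centroid: ȳ = ΣA·y / ΣA = 4.87659 cm.
Transfer each piece to the centroidal x-axis using Ī + A·d² with d = y − 4.87659:
  vertical leg: d = 2.87341 cm → contributes +788.937 cm⁴
  horizontal leg (remainder): d = -3.97659 cm → contributes +324.239 cm⁴
Total I = 1113.18 cm⁴.
For the y-axis: x̄ = 3.62659 cm.
Repeating about the centroidal y-axis gives I_y = 712.74 cm⁴.

I_x ≈ 1113 cm⁴, I_y ≈ 712.7 cm⁴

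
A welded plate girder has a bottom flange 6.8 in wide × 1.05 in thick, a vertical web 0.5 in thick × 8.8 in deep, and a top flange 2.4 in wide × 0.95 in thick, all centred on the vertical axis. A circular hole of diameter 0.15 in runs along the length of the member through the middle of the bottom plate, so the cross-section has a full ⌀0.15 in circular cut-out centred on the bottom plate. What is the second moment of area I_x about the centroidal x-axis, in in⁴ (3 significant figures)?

I_x ≈ 215 in⁴

Split into non-overlapping primitives; take the origin at the lower-left of the bounding box.
Bottom plate: 6.8 × 1.05, A = 7.14 in², y = 0.525 in, Ī = 0.65599 in⁴.
Web plate: 0.5 × 8.8, A = 4.4 in², y = 5.45 in, Ī = 28.395 in⁴.
Top plate: 2.4 × 0.95, A = 2.28 in², y = 10.325 in, Ī = 0.17148 in⁴.
Hole (subtracted): ⌀0.15, A = 0.017671 in², y = 0.525 in, Ī = 0.00002485 in⁴.
Centroid: ȳ = ΣA·y / ΣA = 3.7139 in.
Transfer each piece to the centroidal x-axis using Ī + A·d² with d = y − 3.7139:
  bottom plate: d = -3.1889 in → contributes +73.262 in⁴
  web plate: d = 1.7361 in → contributes +41.657 in⁴
  top plate: d = 6.6111 in → contributes +99.823 in⁴
  hole: d = -3.1889 in → contributes −0.17973 in⁴
Total I = 214.56 in⁴.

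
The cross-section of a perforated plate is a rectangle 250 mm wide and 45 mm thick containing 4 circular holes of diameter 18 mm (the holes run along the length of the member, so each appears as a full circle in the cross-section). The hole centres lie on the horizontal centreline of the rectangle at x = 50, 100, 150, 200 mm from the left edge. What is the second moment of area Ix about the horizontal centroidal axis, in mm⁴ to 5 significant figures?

Ix ≈ 1.8778 × 10⁶ mm⁴

Treat the section as a set of non-overlapping primitives; coordinates are from the bounding-box lower-left.
Plate: 250 × 45, A = 11 250 mm², y = 22.5 mm, Ī = 1 898 438 mm⁴.
Hole 1 (subtracted): ⌀18, A = 254.469 mm², y = 22.5 mm, Ī = 5152.997 mm⁴.
Hole 2 (subtracted): ⌀18, A = 254.469 mm², y = 22.5 mm, Ī = 5152.997 mm⁴.
Hole 3 (subtracted): ⌀18, A = 254.469 mm², y = 22.5 mm, Ī = 5152.997 mm⁴.
Hole 4 (subtracted): ⌀18, A = 254.469 mm², y = 22.5 mm, Ī = 5152.997 mm⁴.
By symmetry the centroid is at mid-height, ȳ = 22.5 mm.
All pieces are centred on the horizontal centroidal axis, so I = ΣĪ (holes subtracted) = 1 877 826 mm⁴.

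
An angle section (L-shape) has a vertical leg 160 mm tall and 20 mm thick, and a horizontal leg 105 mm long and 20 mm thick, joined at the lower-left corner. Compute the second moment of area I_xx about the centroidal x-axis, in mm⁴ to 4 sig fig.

I_xx ≈ 1.232 × 10⁷ mm⁴

Split into non-overlapping primitives; take the origin at the lower-left of the bounding box.
Vertical leg: 20 × 160, A = 3 200 mm², y = 80 mm, Ī = 6 826 667 mm⁴.
Horizontal leg (remainder): 85 × 20, A = 1 700 mm², y = 10 mm, Ī = 56666.7 mm⁴.
Centroid: ȳ = ΣA·y / ΣA = 55.7143 mm.
Transfer each piece to the centroidal x-axis using Ī + A·d² with d = y − 55.7143:
  vertical leg: d = 24.2857 mm → contributes +8 714 014 mm⁴
  horizontal leg (remainder): d = -45.7143 mm → contributes +3 609 320 mm⁴
Total I = 12 323 333 mm⁴.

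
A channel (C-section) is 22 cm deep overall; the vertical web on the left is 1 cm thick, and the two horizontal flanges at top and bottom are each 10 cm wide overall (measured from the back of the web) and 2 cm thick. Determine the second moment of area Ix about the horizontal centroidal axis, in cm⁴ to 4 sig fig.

Split into non-overlapping primitives; take the origin at the lower-left of the bounding box.
Web: 1 × 22, A = 22 cm², y = 11 cm, Ī = 887.333 cm⁴.
Top flange (beyond web): 9 × 2, A = 18 cm², y = 21 cm, Ī = 6 cm⁴.
Bottom flange (beyond web): 9 × 2, A = 18 cm², y = 1 cm, Ī = 6 cm⁴.
By symmetry the centroid is at mid-height, ȳ = 11 cm.
Transfer each piece to the horizontal centroidal axis using Ī + A·d² with d = y − 11:
  web: d = 0 cm → contributes +887.333 cm⁴
  top flange (beyond web): d = 10 cm → contributes +1 806 cm⁴
  bottom flange (beyond web): d = -10 cm → contributes +1 806 cm⁴
Total I = 4499.33 cm⁴.

Ix ≈ 4499 cm⁴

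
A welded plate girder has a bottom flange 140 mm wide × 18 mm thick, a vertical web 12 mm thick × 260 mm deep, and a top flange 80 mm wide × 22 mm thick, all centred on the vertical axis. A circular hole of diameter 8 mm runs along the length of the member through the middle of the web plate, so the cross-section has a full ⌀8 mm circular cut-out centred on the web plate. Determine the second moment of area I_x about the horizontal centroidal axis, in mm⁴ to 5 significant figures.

Decompose the section into non-overlapping parts with the origin at the bottom-left of its bounding rectangle.
Bottom plate: 140 × 18, A = 2 520 mm², y = 9 mm, Ī = 68 040 mm⁴.
Web plate: 12 × 260, A = 3 120 mm², y = 148 mm, Ī = 17 576 000 mm⁴.
Top plate: 80 × 22, A = 1 760 mm², y = 289 mm, Ī = 70986.67 mm⁴.
Hole (subtracted): ⌀8, A = 50.26548 mm², y = 148 mm, Ī = 201.0619 mm⁴.
Centroid: ȳ = ΣA·y / ΣA = 134.1056 mm.
Transfer each piece to the horizontal centroidal axis using Ī + A·d² with d = y − 134.1056:
  bottom plate: d = -125.1056 mm → contributes +39 509 609 mm⁴
  web plate: d = 13.89438 mm → contributes +18 178 328 mm⁴
  top plate: d = 154.8944 mm → contributes +42 297 380 mm⁴
  hole: d = 13.89438 mm → contributes −9905.003 mm⁴
Total I = 99 975 412 mm⁴.

I_x ≈ 9.9975 × 10⁷ mm⁴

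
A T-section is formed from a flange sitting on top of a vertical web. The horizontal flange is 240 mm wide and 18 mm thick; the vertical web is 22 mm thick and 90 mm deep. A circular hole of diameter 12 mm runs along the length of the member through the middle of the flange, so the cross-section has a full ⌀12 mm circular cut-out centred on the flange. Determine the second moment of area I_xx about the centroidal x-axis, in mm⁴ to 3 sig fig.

I_xx ≈ 5.38 × 10⁶ mm⁴

Break the section into simple shapes (no overlaps), measuring from the bottom-left corner of the bounding box.
Flange: 240 × 18, A = 4 320 mm², y = 99 mm, Ī = 116 640 mm⁴.
Web: 22 × 90, A = 1 980 mm², y = 45 mm, Ī = 1 336 500 mm⁴.
Hole (subtracted): ⌀12, A = 113.1 mm², y = 99 mm, Ī = 1017.9 mm⁴.
Centroid: ȳ = ΣA·y / ΣA = 81.718 mm.
Transfer each piece to the centroidal x-axis using Ī + A·d² with d = y − 81.718:
  flange: d = 17.282 mm → contributes +1 406 834 mm⁴
  web: d = -36.718 mm → contributes +4 006 007 mm⁴
  hole: d = 17.282 mm → contributes −34 795 mm⁴
Total I = 5 378 046 mm⁴.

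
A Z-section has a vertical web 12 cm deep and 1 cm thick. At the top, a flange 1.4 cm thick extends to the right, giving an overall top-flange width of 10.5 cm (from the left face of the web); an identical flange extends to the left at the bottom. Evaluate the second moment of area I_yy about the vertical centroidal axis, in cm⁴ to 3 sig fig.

I_yy ≈ 934 cm⁴

Split into non-overlapping primitives; take the origin at the lower-left of the bounding box.
Web: 1 × 12, A = 12 cm², x = 10 cm, Ī = 1 cm⁴.
Top flange (beyond web): 9.5 × 1.4, A = 13.3 cm², x = 15.25 cm, Ī = 100.03 cm⁴.
Bottom flange (beyond web): 9.5 × 1.4, A = 13.3 cm², x = 4.75 cm, Ī = 100.03 cm⁴.
Centroid: x̄ = ΣA·x / ΣA = 10 cm.
Transfer each piece to the vertical centroidal axis using Ī + A·d² with d = x − 10:
  web: d = 0 cm → contributes +1 cm⁴
  top flange (beyond web): d = 5.25 cm → contributes +466.61 cm⁴
  bottom flange (beyond web): d = -5.25 cm → contributes +466.61 cm⁴
Total I = 934.22 cm⁴.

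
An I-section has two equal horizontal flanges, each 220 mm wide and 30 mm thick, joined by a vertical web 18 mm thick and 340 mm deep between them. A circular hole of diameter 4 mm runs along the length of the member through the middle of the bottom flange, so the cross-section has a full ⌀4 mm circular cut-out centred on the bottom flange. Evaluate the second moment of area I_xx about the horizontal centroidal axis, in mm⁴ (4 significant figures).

Decompose the section into non-overlapping parts with the origin at the bottom-left of its bounding rectangle.
Bottom flange: 220 × 30, A = 6 600 mm², y = 15 mm, Ī = 495 000 mm⁴.
Web: 18 × 340, A = 6 120 mm², y = 200 mm, Ī = 58 956 000 mm⁴.
Top flange: 220 × 30, A = 6 600 mm², y = 385 mm, Ī = 495 000 mm⁴.
Hole (subtracted): ⌀4, A = 12.5664 mm², y = 15 mm, Ī = 12.5664 mm⁴.
Centroid: ȳ = ΣA·y / ΣA = 200.12 mm.
Transfer each piece to the horizontal centroidal axis using Ī + A·d² with d = y − 200.12:
  bottom flange: d = -185.12 mm → contributes +226 674 133 mm⁴
  web: d = -0.120408 mm → contributes +58 956 089 mm⁴
  top flange: d = 184.88 mm → contributes +226 086 058 mm⁴
  hole: d = -185.12 mm → contributes −430 657 mm⁴
Total I = 511 285 623 mm⁴.

I_xx ≈ 5.113 × 10⁸ mm⁴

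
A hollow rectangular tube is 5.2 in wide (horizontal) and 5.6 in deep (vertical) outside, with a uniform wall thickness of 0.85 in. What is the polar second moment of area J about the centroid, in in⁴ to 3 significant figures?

J ≈ 110 in⁴

Decompose the section into non-overlapping parts with the origin at the bottom-left of its bounding rectangle.
Outer rectangle: 5.2 × 5.6, A = 29.12 in², y = 2.8 in, Ī = 76.1 in⁴.
Inner void (subtracted): 3.5 × 3.9, A = 13.65 in², y = 2.8 in, Ī = 17.301 in⁴.
By symmetry the centroid is at mid-height, ȳ = 2.8 in.
All pieces are centred on the centroidal x-axis, so I = ΣĪ (holes subtracted) = 58.799 in⁴.
Repeating about the centroidal y-axis gives I_y = 51.683 in⁴.
Polar second moment: J = I_x + I_y = 110.48 in⁴.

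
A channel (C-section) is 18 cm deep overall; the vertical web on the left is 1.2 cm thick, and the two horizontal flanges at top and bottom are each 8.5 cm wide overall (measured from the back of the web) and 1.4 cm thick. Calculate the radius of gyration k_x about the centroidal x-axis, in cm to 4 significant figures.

k_x ≈ 6.888 cm

Decompose the section into non-overlapping parts with the origin at the bottom-left of its bounding rectangle.
Web: 1.2 × 18, A = 21.6 cm², y = 9 cm, Ī = 583.2 cm⁴.
Top flange (beyond web): 7.3 × 1.4, A = 10.22 cm², y = 17.3 cm, Ī = 1.66927 cm⁴.
Bottom flange (beyond web): 7.3 × 1.4, A = 10.22 cm², y = 0.7 cm, Ī = 1.66927 cm⁴.
By symmetry the centroid is at mid-height, ȳ = 9 cm.
Transfer each piece to the centroidal x-axis using Ī + A·d² with d = y − 9:
  web: d = 0 cm → contributes +583.2 cm⁴
  top flange (beyond web): d = 8.3 cm → contributes +705.725 cm⁴
  bottom flange (beyond web): d = -8.3 cm → contributes +705.725 cm⁴
Total I = 1994.65 cm⁴.
Radius of gyration: k = √(I/A) = √(1994.65 / 42.04) = 6.88814 cm.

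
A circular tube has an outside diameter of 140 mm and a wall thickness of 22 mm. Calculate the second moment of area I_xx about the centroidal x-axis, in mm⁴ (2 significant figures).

Split into non-overlapping primitives; take the origin at the lower-left of the bounding box.
Outer circle: ⌀140, A = 15 394 mm², y = 70 mm, Ī = 18 857 410 mm⁴.
Bore (subtracted): ⌀96, A = 7 238 mm², y = 70 mm, Ī = 4 169 220 mm⁴.
By symmetry the centroid is at mid-height, ȳ = 70 mm.
All pieces are centred on the centroidal x-axis, so I = ΣĪ (holes subtracted) = 14 688 190 mm⁴.

I_xx ≈ 1.5 × 10⁷ mm⁴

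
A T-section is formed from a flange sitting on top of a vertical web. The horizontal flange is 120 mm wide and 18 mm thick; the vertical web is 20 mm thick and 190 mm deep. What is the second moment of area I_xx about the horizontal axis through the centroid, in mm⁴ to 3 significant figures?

Treat the section as a set of non-overlapping primitives; coordinates are from the bounding-box lower-left.
Flange: 120 × 18, A = 2 160 mm², y = 199 mm, Ī = 58 320 mm⁴.
Web: 20 × 190, A = 3 800 mm², y = 95 mm, Ī = 11 431 667 mm⁴.
Centroid: ȳ = ΣA·y / ΣA = 132.69 mm.
Transfer each piece to the horizontal axis through the centroid using Ī + A·d² with d = y − 132.69:
  flange: d = 66.309 mm → contributes +9 555 509 mm⁴
  web: d = -37.691 mm → contributes +16 830 069 mm⁴
Total I = 26 385 579 mm⁴.

I_xx ≈ 2.64 × 10⁷ mm⁴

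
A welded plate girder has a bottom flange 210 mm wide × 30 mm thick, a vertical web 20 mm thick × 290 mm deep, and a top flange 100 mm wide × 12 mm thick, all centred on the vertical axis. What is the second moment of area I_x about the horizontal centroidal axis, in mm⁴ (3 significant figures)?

Break the section into simple shapes (no overlaps), measuring from the bottom-left corner of the bounding box.
Bottom plate: 210 × 30, A = 6 300 mm², y = 15 mm, Ī = 472 500 mm⁴.
Web plate: 20 × 290, A = 5 800 mm², y = 175 mm, Ī = 40 648 333 mm⁴.
Top plate: 100 × 12, A = 1 200 mm², y = 326 mm, Ī = 14 400 mm⁴.
Centroid: ȳ = ΣA·y / ΣA = 112.83 mm.
Transfer each piece to the horizontal centroidal axis using Ī + A·d² with d = y − 112.83:
  bottom plate: d = -97.835 mm → contributes +60 773 620 mm⁴
  web plate: d = 62.165 mm → contributes +63 062 657 mm⁴
  top plate: d = 213.17 mm → contributes +54 541 792 mm⁴
Total I = 178 378 069 mm⁴.

I_x ≈ 1.78 × 10⁸ mm⁴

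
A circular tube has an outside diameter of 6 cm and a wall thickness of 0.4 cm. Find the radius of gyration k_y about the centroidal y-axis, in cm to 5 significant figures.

Break the section into simple shapes (no overlaps), measuring from the bottom-left corner of the bounding box.
Outer circle: ⌀6, A = 28.27433 cm², x = 3 cm, Ī = 63.61725 cm⁴.
Bore (subtracted): ⌀5.2, A = 21.23717 cm², x = 3 cm, Ī = 35.89081 cm⁴.
By symmetry the centroid is at mid-width, x̄ = 3 cm.
All pieces are centred on the centroidal y-axis, so I = ΣĪ (holes subtracted) = 27.72644 cm⁴.
Radius of gyration: k = √(I/A) = √(27.72644 / 7.037168) = 1.984943 cm.

k_y ≈ 1.9849 cm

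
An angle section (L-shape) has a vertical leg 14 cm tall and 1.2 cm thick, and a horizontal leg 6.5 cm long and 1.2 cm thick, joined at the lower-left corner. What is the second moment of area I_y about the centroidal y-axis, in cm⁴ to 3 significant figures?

I_y ≈ 65.6 cm⁴

Treat the section as a set of non-overlapping primitives; coordinates are from the bounding-box lower-left.
Vertical leg: 1.2 × 14, A = 16.8 cm², x = 0.6 cm, Ī = 2.016 cm⁴.
Horizontal leg (remainder): 5.3 × 1.2, A = 6.36 cm², x = 3.85 cm, Ī = 14.888 cm⁴.
Centroid: x̄ = ΣA·x / ΣA = 1.4925 cm.
Transfer each piece to the centroidal y-axis using Ī + A·d² with d = x − 1.4925:
  vertical leg: d = -0.89249 cm → contributes +15.398 cm⁴
  horizontal leg (remainder): d = 2.3575 cm → contributes +50.236 cm⁴
Total I = 65.633 cm⁴.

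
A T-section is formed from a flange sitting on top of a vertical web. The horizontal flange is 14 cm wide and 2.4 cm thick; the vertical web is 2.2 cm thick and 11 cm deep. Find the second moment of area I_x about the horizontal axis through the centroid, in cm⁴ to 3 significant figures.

Treat the section as a set of non-overlapping primitives; coordinates are from the bounding-box lower-left.
Flange: 14 × 2.4, A = 33.6 cm², y = 12.2 cm, Ī = 16.128 cm⁴.
Web: 2.2 × 11, A = 24.2 cm², y = 5.5 cm, Ī = 244.02 cm⁴.
Centroid: ȳ = ΣA·y / ΣA = 9.3948 cm.
Transfer each piece to the horizontal axis through the centroid using Ī + A·d² with d = y − 9.3948:
  flange: d = 2.8052 cm → contributes +280.53 cm⁴
  web: d = -3.8948 cm → contributes +611.12 cm⁴
Total I = 891.65 cm⁴.

I_x ≈ 892 cm⁴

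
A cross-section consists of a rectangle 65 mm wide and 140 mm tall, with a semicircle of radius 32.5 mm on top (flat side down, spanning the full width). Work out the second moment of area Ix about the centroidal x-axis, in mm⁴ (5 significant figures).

Ix ≈ 2.4839 × 10⁷ mm⁴

Treat the section as a set of non-overlapping primitives; coordinates are from the bounding-box lower-left.
Rectangular body: 65 × 140, A = 9 100 mm², y = 70 mm, Ī = 14 863 333 mm⁴.
Semicircular cap: semicircle r = 32.5, A = 1659.154 mm², y = 153.7934 mm, Ī = 122451.9 mm⁴.
Centroid: ȳ = ΣA·y / ΣA = 82.92166 mm.
Transfer each piece to the centroidal x-axis using Ī + A·d² with d = y − 82.92166:
  rectangular body: d = -12.92166 mm → contributes +16 382 755 mm⁴
  semicircular cap: d = 70.87176 mm → contributes +8 456 060 mm⁴
Total I = 24 838 815 mm⁴.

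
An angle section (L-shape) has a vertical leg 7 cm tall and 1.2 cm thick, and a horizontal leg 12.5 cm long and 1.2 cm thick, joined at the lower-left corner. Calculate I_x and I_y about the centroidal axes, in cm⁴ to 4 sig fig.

Split into non-overlapping primitives; take the origin at the lower-left of the bounding box.
Vertical leg: 1.2 × 7, A = 8.4 cm², y = 3.5 cm, Ī = 34.3 cm⁴.
Horizontal leg (remainder): 11.3 × 1.2, A = 13.56 cm², y = 0.6 cm, Ī = 1.6272 cm⁴.
Centroid: ȳ = ΣA·y / ΣA = 1.70929 cm.
Transfer each piece to the centroidal x-axis using Ī + A·d² with d = y − 1.70929:
  vertical leg: d = 1.79071 cm → contributes +61.2358 cm⁴
  horizontal leg (remainder): d = -1.10929 cm → contributes +18.3131 cm⁴
Total I = 79.5489 cm⁴.
For the y-axis: x̄ = 4.45929 cm.
Repeating about the centroidal y-axis gives I_y = 347.91 cm⁴.

I_x ≈ 79.55 cm⁴, I_y ≈ 347.9 cm⁴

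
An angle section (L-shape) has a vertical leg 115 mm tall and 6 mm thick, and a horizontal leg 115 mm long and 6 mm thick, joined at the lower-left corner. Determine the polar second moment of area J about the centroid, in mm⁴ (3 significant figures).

J ≈ 3.52 × 10⁶ mm⁴

Treat the section as a set of non-overlapping primitives; coordinates are from the bounding-box lower-left.
Vertical leg: 6 × 115, A = 690 mm², y = 57.5 mm, Ī = 760 438 mm⁴.
Horizontal leg (remainder): 109 × 6, A = 654 mm², y = 3 mm, Ī = 1 962 mm⁴.
Centroid: ȳ = ΣA·y / ΣA = 30.98 mm.
Transfer each piece to the centroidal x-axis using Ī + A·d² with d = y − 30.98:
  vertical leg: d = 26.52 mm → contributes +1 245 725 mm⁴
  horizontal leg (remainder): d = -27.98 mm → contributes +513 963 mm⁴
Total I = 1 759 687 mm⁴.
For the y-axis: x̄ = 30.98 mm.
Repeating about the centroidal y-axis gives I_y = 1 759 687 mm⁴.
Polar second moment: J = I_x + I_y = 3 519 375 mm⁴.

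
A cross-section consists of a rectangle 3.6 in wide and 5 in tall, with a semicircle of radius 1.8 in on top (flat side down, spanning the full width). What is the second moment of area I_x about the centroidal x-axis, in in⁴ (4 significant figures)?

I_x ≈ 80.92 in⁴

Decompose the section into non-overlapping parts with the origin at the bottom-left of its bounding rectangle.
Rectangular body: 3.6 × 5, A = 18 in², y = 2.5 in, Ī = 37.5 in⁴.
Semicircular cap: semicircle r = 1.8, A = 5.08938 in², y = 5.76394 in, Ī = 1.15218 in⁴.
Centroid: ȳ = ΣA·y / ΣA = 3.21944 in.
Transfer each piece to the centroidal x-axis using Ī + A·d² with d = y − 3.21944:
  rectangular body: d = -0.719441 in → contributes +46.8167 in⁴
  semicircular cap: d = 2.5445 in → contributes +34.1033 in⁴
Total I = 80.9201 in⁴.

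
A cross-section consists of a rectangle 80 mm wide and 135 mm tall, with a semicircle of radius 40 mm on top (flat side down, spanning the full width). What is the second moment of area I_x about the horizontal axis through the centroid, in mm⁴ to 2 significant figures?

Break the section into simple shapes (no overlaps), measuring from the bottom-left corner of the bounding box.
Rectangular body: 80 × 135, A = 10 800 mm², y = 67.5 mm, Ī = 16 402 500 mm⁴.
Semicircular cap: semicircle r = 40, A = 2 513 mm², y = 152 mm, Ī = 280 978 mm⁴.
Centroid: ȳ = ΣA·y / ΣA = 83.45 mm.
Transfer each piece to the horizontal axis through the centroid using Ī + A·d² with d = y − 83.45:
  rectangular body: d = -15.95 mm → contributes +19 149 166 mm⁴
  semicircular cap: d = 68.53 mm → contributes +12 083 905 mm⁴
Total I = 31 233 071 mm⁴.

I_x ≈ 3.1 × 10⁷ mm⁴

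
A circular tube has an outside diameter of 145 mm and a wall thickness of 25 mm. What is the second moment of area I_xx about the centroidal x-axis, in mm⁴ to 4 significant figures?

Split into non-overlapping primitives; take the origin at the lower-left of the bounding box.
Outer circle: ⌀145, A = 16 513 mm², y = 72.5 mm, Ī = 21 699 109 mm⁴.
Bore (subtracted): ⌀95, A = 7088.22 mm², y = 72.5 mm, Ī = 3 998 198 mm⁴.
By symmetry the centroid is at mid-height, ȳ = 72.5 mm.
All pieces are centred on the centroidal x-axis, so I = ΣĪ (holes subtracted) = 17 700 911 mm⁴.

I_xx ≈ 1.770 × 10⁷ mm⁴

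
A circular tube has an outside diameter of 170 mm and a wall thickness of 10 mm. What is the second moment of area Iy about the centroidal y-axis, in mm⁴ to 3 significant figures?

Iy ≈ 1.61 × 10⁷ mm⁴

Split into non-overlapping primitives; take the origin at the lower-left of the bounding box.
Outer circle: ⌀170, A = 22 698 mm², x = 85 mm, Ī = 40 998 275 mm⁴.
Bore (subtracted): ⌀150, A = 17 671 mm², x = 85 mm, Ī = 24 850 489 mm⁴.
By symmetry the centroid is at mid-width, x̄ = 85 mm.
All pieces are centred on the centroidal y-axis, so I = ΣĪ (holes subtracted) = 16 147 786 mm⁴.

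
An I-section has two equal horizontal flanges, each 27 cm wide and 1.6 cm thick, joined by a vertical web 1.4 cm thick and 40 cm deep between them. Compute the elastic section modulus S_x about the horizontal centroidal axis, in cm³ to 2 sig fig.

S_x ≈ 2100 cm³

Treat the section as a set of non-overlapping primitives; coordinates are from the bounding-box lower-left.
Bottom flange: 27 × 1.6, A = 43.2 cm², y = 0.8 cm, Ī = 9.216 cm⁴.
Web: 1.4 × 40, A = 56 cm², y = 21.6 cm, Ī = 7 467 cm⁴.
Top flange: 27 × 1.6, A = 43.2 cm², y = 42.4 cm, Ī = 9.216 cm⁴.
By symmetry the centroid is at mid-height, ȳ = 21.6 cm.
Transfer each piece to the horizontal centroidal axis using Ī + A·d² with d = y − 21.6:
  bottom flange: d = -20.8 cm → contributes +18 699 cm⁴
  web: d = 0 cm → contributes +7 467 cm⁴
  top flange: d = 20.8 cm → contributes +18 699 cm⁴
Total I = 44 865 cm⁴.
Extreme fibre distance c = 21.6 cm; S = I/c = 2 077 cm³.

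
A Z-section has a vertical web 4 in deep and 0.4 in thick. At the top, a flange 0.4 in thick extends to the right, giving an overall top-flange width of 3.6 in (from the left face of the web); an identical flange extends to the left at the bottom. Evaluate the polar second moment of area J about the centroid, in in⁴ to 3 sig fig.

Split into non-overlapping primitives; take the origin at the lower-left of the bounding box.
Web: 0.4 × 4, A = 1.6 in², y = 2 in, Ī = 2.1333 in⁴.
Top flange (beyond web): 3.2 × 0.4, A = 1.28 in², y = 3.8 in, Ī = 0.017067 in⁴.
Bottom flange (beyond web): 3.2 × 0.4, A = 1.28 in², y = 0.2 in, Ī = 0.017067 in⁴.
Centroid: ȳ = ΣA·y / ΣA = 2 in.
Transfer each piece to the centroidal x-axis using Ī + A·d² with d = y − 2:
  web: d = 0 in → contributes +2.1333 in⁴
  top flange (beyond web): d = 1.8 in → contributes +4.1643 in⁴
  bottom flange (beyond web): d = -1.8 in → contributes +4.1643 in⁴
Total I = 10.462 in⁴.
For the y-axis: x̄ = 3.4 in.
Repeating about the centroidal y-axis gives I_y = 10.5 in⁴.
Polar second moment: J = I_x + I_y = 20.962 in⁴.

J ≈ 21.0 in⁴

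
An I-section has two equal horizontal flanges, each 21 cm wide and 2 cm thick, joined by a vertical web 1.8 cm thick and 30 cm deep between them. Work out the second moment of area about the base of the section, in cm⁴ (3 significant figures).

Break the section into simple shapes (no overlaps), measuring from the bottom-left corner of the bounding box.
Bottom flange: 21 × 2, A = 42 cm², y = 1 cm, Ī = 14 cm⁴.
Web: 1.8 × 30, A = 54 cm², y = 17 cm, Ī = 4 050 cm⁴.
Top flange: 21 × 2, A = 42 cm², y = 33 cm, Ī = 14 cm⁴.
Transfer each piece to a horizontal axis along the bottom face using Ī + A·d² with d = y − 0:
  bottom flange: d = 1 cm → contributes +56 cm⁴
  web: d = 17 cm → contributes +19 656 cm⁴
  top flange: d = 33 cm → contributes +45 752 cm⁴
Total I = 65 464 cm⁴.

I_base ≈ 6.55 × 10⁴ cm⁴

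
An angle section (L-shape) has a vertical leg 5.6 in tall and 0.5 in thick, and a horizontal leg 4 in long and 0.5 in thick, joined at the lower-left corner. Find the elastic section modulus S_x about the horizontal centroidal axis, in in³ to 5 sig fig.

S_x ≈ 3.7972 in³

Decompose the section into non-overlapping parts with the origin at the bottom-left of its bounding rectangle.
Vertical leg: 0.5 × 5.6, A = 2.8 in², y = 2.8 in, Ī = 7.317333 in⁴.
Horizontal leg (remainder): 3.5 × 0.5, A = 1.75 in², y = 0.25 in, Ī = 0.03645833 in⁴.
Centroid: ȳ = ΣA·y / ΣA = 1.819231 in.
Transfer each piece to the horizontal centroidal axis using Ī + A·d² with d = y − 1.819231:
  vertical leg: d = 0.9807692 in → contributes +10.01068 in⁴
  horizontal leg (remainder): d = -1.569231 in → contributes +4.345807 in⁴
Total I = 14.35648 in⁴.
Extreme fibre distance c = 3.780769 in; S = I/c = 3.797239 in³.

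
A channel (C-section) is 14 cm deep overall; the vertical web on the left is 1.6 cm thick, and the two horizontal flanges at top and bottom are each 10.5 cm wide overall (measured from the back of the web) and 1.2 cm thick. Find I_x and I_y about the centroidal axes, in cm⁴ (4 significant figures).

I_x ≈ 1243 cm⁴, I_y ≈ 447.1 cm⁴

Treat the section as a set of non-overlapping primitives; coordinates are from the bounding-box lower-left.
Web: 1.6 × 14, A = 22.4 cm², y = 7 cm, Ī = 365.867 cm⁴.
Top flange (beyond web): 8.9 × 1.2, A = 10.68 cm², y = 13.4 cm, Ī = 1.2816 cm⁴.
Bottom flange (beyond web): 8.9 × 1.2, A = 10.68 cm², y = 0.6 cm, Ī = 1.2816 cm⁴.
By symmetry the centroid is at mid-height, ȳ = 7 cm.
Transfer each piece to the centroidal x-axis using Ī + A·d² with d = y − 7:
  web: d = 0 cm → contributes +365.867 cm⁴
  top flange (beyond web): d = 6.4 cm → contributes +438.734 cm⁴
  bottom flange (beyond web): d = -6.4 cm → contributes +438.734 cm⁴
Total I = 1243.34 cm⁴.
For the y-axis: x̄ = 3.36261 cm.
Repeating about the centroidal y-axis gives I_y = 447.136 cm⁴.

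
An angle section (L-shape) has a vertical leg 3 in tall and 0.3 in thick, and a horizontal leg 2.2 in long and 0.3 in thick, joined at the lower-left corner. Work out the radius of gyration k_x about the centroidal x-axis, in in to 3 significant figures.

k_x ≈ 0.946 in

Decompose the section into non-overlapping parts with the origin at the bottom-left of its bounding rectangle.
Vertical leg: 0.3 × 3, A = 0.9 in², y = 1.5 in, Ī = 0.675 in⁴.
Horizontal leg (remainder): 1.9 × 0.3, A = 0.57 in², y = 0.15 in, Ī = 0.004275 in⁴.
Centroid: ȳ = ΣA·y / ΣA = 0.97653 in.
Transfer each piece to the centroidal x-axis using Ī + A·d² with d = y − 0.97653:
  vertical leg: d = 0.52347 in → contributes +0.92162 in⁴
  horizontal leg (remainder): d = -0.82653 in → contributes +0.39367 in⁴
Total I = 1.3153 in⁴.
Radius of gyration: k = √(I/A) = √(1.3153 / 1.47) = 0.94592 in.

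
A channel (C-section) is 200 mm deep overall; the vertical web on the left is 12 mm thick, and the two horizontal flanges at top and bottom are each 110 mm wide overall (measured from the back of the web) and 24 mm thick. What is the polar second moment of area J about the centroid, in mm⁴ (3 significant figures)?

J ≈ 5.33 × 10⁷ mm⁴

Decompose the section into non-overlapping parts with the origin at the bottom-left of its bounding rectangle.
Web: 12 × 200, A = 2 400 mm², y = 100 mm, Ī = 8 000 000 mm⁴.
Top flange (beyond web): 98 × 24, A = 2 352 mm², y = 188 mm, Ī = 112 896 mm⁴.
Bottom flange (beyond web): 98 × 24, A = 2 352 mm², y = 12 mm, Ī = 112 896 mm⁴.
By symmetry the centroid is at mid-height, ȳ = 100 mm.
Transfer each piece to the centroidal x-axis using Ī + A·d² with d = y − 100:
  web: d = 0 mm → contributes +8 000 000 mm⁴
  top flange (beyond web): d = 88 mm → contributes +18 326 784 mm⁴
  bottom flange (beyond web): d = -88 mm → contributes +18 326 784 mm⁴
Total I = 44 653 568 mm⁴.
For the y-axis: x̄ = 42.419 mm.
Repeating about the centroidal y-axis gives I_y = 8 600 865 mm⁴.
Polar second moment: J = I_x + I_y = 53 254 433 mm⁴.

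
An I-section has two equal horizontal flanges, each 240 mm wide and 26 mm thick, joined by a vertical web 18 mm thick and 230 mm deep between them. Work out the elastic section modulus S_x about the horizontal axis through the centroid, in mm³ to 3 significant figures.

Decompose the section into non-overlapping parts with the origin at the bottom-left of its bounding rectangle.
Bottom flange: 240 × 26, A = 6 240 mm², y = 13 mm, Ī = 351 520 mm⁴.
Web: 18 × 230, A = 4 140 mm², y = 141 mm, Ī = 18 250 500 mm⁴.
Top flange: 240 × 26, A = 6 240 mm², y = 269 mm, Ī = 351 520 mm⁴.
By symmetry the centroid is at mid-height, ȳ = 141 mm.
Transfer each piece to the horizontal axis through the centroid using Ī + A·d² with d = y − 141:
  bottom flange: d = -128 mm → contributes +102 587 680 mm⁴
  web: d = 0 mm → contributes +18 250 500 mm⁴
  top flange: d = 128 mm → contributes +102 587 680 mm⁴
Total I = 223 425 860 mm⁴.
Extreme fibre distance c = 141 mm; S = I/c = 1 584 581 mm³.

S_x ≈ 1.58 × 10⁶ mm³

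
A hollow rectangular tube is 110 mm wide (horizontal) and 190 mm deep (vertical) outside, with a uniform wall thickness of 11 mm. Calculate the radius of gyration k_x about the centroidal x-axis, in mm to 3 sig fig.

Split into non-overlapping primitives; take the origin at the lower-left of the bounding box.
Outer rectangle: 110 × 190, A = 20 900 mm², y = 95 mm, Ī = 62 874 167 mm⁴.
Inner void (subtracted): 88 × 168, A = 14 784 mm², y = 95 mm, Ī = 34 771 968 mm⁴.
By symmetry the centroid is at mid-height, ȳ = 95 mm.
All pieces are centred on the centroidal x-axis, so I = ΣĪ (holes subtracted) = 28 102 199 mm⁴.
Radius of gyration: k = √(I/A) = √(28 102 199 / 6 116) = 67.785 mm.

k_x ≈ 67.8 mm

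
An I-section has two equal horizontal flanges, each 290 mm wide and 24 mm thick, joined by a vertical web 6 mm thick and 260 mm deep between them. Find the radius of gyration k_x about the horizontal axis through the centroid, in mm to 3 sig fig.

k_x ≈ 137 mm

Treat the section as a set of non-overlapping primitives; coordinates are from the bounding-box lower-left.
Bottom flange: 290 × 24, A = 6 960 mm², y = 12 mm, Ī = 334 080 mm⁴.
Web: 6 × 260, A = 1 560 mm², y = 154 mm, Ī = 8 788 000 mm⁴.
Top flange: 290 × 24, A = 6 960 mm², y = 296 mm, Ī = 334 080 mm⁴.
By symmetry the centroid is at mid-height, ȳ = 154 mm.
Transfer each piece to the horizontal axis through the centroid using Ī + A·d² with d = y − 154:
  bottom flange: d = -142 mm → contributes +140 675 520 mm⁴
  web: d = 0 mm → contributes +8 788 000 mm⁴
  top flange: d = 142 mm → contributes +140 675 520 mm⁴
Total I = 290 139 040 mm⁴.
Radius of gyration: k = √(I/A) = √(290 139 040 / 15 480) = 136.9 mm.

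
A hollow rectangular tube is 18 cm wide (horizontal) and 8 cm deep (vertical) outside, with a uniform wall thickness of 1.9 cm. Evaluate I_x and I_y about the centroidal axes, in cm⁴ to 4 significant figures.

I_x ≈ 680.3 cm⁴, I_y ≈ 2886 cm⁴

Treat the section as a set of non-overlapping primitives; coordinates are from the bounding-box lower-left.
Outer rectangle: 18 × 8, A = 144 cm², y = 4 cm, Ī = 768 cm⁴.
Inner void (subtracted): 14.2 × 4.2, A = 59.64 cm², y = 4 cm, Ī = 87.6708 cm⁴.
By symmetry the centroid is at mid-height, ȳ = 4 cm.
All pieces are centred on the centroidal x-axis, so I = ΣĪ (holes subtracted) = 680.329 cm⁴.
Repeating about the centroidal y-axis gives I_y = 2885.85 cm⁴.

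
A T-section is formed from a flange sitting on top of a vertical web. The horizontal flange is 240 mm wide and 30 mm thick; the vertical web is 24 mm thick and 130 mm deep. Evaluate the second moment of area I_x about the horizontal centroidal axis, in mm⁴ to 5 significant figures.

I_x ≈ 1.8865 × 10⁷ mm⁴

Break the section into simple shapes (no overlaps), measuring from the bottom-left corner of the bounding box.
Flange: 240 × 30, A = 7 200 mm², y = 145 mm, Ī = 540 000 mm⁴.
Web: 24 × 130, A = 3 120 mm², y = 65 mm, Ī = 4 394 000 mm⁴.
Centroid: ȳ = ΣA·y / ΣA = 120.814 mm.
Transfer each piece to the horizontal centroidal axis using Ī + A·d² with d = y − 120.814:
  flange: d = 24.18605 mm → contributes +4 751 747 mm⁴
  web: d = -55.81395 mm → contributes +14 113 416 mm⁴
Total I = 18 865 163 mm⁴.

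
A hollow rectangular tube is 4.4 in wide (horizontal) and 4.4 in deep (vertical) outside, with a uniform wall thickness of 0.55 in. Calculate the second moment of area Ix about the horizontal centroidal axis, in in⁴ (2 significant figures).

Ix ≈ 21 in⁴

Break the section into simple shapes (no overlaps), measuring from the bottom-left corner of the bounding box.
Outer rectangle: 4.4 × 4.4, A = 19.36 in², y = 2.2 in, Ī = 31.23 in⁴.
Inner void (subtracted): 3.3 × 3.3, A = 10.89 in², y = 2.2 in, Ī = 9.883 in⁴.
By symmetry the centroid is at mid-height, ȳ = 2.2 in.
All pieces are centred on the horizontal centroidal axis, so I = ΣĪ (holes subtracted) = 21.35 in⁴.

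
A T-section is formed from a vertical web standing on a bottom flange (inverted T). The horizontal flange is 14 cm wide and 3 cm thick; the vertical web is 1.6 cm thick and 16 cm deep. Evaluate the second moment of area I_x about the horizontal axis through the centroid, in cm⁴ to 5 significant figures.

Split into non-overlapping primitives; take the origin at the lower-left of the bounding box.
Flange: 14 × 3, A = 42 cm², y = 1.5 cm, Ī = 31.5 cm⁴.
Web: 1.6 × 16, A = 25.6 cm², y = 11 cm, Ī = 546.1333 cm⁴.
Centroid: ȳ = ΣA·y / ΣA = 5.097633 cm.
Transfer each piece to the horizontal axis through the centroid using Ī + A·d² with d = y − 5.097633:
  flange: d = -3.597633 cm → contributes +575.1045 cm⁴
  web: d = 5.902367 cm → contributes +1437.984 cm⁴
Total I = 2013.089 cm⁴.

I_x ≈ 2013.1 cm⁴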